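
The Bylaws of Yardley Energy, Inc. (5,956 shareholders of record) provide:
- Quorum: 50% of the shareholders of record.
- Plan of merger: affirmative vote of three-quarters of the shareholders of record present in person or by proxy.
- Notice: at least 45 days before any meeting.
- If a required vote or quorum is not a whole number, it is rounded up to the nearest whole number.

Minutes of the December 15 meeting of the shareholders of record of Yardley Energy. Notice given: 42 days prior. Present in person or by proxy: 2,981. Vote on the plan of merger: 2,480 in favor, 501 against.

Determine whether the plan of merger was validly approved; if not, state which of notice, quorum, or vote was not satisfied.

Invalid — notice requirement not satisfied.

Notice: 42 days given; 45 required. Not satisfied.
Quorum: 50% of 5,956 = 2,978; 2,981 present. Satisfied.
Vote: requires three-fourths of those present (2,981); 3/4 of 2981 = 2235.75, rounded up to 2236, so 2,236 needed; 2,480 in favor. Satisfied.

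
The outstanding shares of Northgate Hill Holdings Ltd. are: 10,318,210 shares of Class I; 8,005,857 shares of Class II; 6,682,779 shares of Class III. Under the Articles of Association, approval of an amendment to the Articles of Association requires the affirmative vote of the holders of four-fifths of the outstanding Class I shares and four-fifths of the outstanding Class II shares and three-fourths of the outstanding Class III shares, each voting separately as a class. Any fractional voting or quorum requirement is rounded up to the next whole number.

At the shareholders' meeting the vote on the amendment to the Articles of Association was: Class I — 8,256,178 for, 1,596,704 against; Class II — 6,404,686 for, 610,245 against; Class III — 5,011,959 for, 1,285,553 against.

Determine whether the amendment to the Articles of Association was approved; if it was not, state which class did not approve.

Class I: 4/5 of 10318210 = 8254568; 8,254,568 required, 8,256,178 in favor — approved.
Class II: 4/5 of 8005857 = 6404685.60, rounded up to 6404686; 6,404,686 required, 6,404,686 in favor — approved.
Class III: 3/4 of 6682779 = 5012084.25, rounded up to 5012085; 5,012,085 required, 5,011,959 in favor — not approved.

Not approved — the Class III shares did not give the required vote.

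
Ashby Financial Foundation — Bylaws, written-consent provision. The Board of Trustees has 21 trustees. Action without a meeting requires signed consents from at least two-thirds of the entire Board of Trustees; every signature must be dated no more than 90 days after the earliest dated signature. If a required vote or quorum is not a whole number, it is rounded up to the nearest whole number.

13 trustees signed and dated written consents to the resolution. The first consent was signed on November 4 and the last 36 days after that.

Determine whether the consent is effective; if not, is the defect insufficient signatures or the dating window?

Not effective — insufficient signatures.

Signatures required: at least two-thirds of 21 — 2/3 of 21 = 14, so 14 needed; 13 signed. Insufficient.
Dating window: the latest signature is 36 days after the earliest; the limit is 90 days. Within the window.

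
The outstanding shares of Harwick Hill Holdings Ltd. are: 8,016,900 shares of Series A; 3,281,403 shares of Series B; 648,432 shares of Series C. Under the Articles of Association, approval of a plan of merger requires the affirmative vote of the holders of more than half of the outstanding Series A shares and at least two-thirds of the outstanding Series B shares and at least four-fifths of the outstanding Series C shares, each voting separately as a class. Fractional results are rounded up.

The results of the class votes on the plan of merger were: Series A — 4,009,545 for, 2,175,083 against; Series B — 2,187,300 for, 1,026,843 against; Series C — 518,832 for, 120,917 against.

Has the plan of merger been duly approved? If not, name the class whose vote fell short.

Not approved — the Series B shares did not give the required vote.

Series A: a majority of 8016900 is 4008451; 4,008,451 required, 4,009,545 in favor — approved.
Series B: 2/3 of 3281403 = 2187602; 2,187,602 required, 2,187,300 in favor — not approved.
Series C: 4/5 of 648432 = 518745.60, rounded up to 518746; 518,746 required, 518,832 in favor — approved.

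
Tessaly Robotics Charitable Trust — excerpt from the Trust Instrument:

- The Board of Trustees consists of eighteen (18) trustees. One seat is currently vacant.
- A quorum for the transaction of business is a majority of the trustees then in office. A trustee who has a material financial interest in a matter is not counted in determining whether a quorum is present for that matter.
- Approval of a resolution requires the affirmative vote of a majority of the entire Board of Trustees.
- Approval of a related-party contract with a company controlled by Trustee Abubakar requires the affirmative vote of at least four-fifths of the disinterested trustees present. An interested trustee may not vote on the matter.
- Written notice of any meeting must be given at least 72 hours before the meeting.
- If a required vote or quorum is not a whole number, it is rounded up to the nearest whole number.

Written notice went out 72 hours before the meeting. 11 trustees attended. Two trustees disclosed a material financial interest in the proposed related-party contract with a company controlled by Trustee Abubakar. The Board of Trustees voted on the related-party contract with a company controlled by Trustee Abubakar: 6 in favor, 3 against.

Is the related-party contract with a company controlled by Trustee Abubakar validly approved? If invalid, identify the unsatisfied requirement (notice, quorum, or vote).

Invalid — vote requirement not satisfied.

Notice: 72 hours given; 72 required (72 ≥ 72). Satisfied.
Quorum: 11 present, but the 2 interested trustees do not count, leaving 9. Quorum is 9. Satisfied.
Vote: the related-party contract with a company controlled by Trustee Abubakar requires four-fifths of the disinterested trustees present (11 − 2 = 9). 4/5 of 9 = 7.20, rounded up to 8, so 8 affirmative votes are needed; 6 voted in favor. Not satisfied.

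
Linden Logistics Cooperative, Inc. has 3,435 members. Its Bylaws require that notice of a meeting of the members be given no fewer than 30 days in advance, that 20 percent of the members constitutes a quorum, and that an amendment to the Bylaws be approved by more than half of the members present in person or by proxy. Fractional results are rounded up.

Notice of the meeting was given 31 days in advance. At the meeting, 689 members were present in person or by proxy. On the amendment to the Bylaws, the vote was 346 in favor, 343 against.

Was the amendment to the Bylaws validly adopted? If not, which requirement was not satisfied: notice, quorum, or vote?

Valid — all requirements satisfied.

Notice: 31 days given; 30 required. Satisfied.
Quorum: 20% of 3,435 = 687; 689 present. Satisfied.
Vote: requires a majority of those present (689); a majority of 689 is 345, so 345 needed; 346 in favor. Satisfied.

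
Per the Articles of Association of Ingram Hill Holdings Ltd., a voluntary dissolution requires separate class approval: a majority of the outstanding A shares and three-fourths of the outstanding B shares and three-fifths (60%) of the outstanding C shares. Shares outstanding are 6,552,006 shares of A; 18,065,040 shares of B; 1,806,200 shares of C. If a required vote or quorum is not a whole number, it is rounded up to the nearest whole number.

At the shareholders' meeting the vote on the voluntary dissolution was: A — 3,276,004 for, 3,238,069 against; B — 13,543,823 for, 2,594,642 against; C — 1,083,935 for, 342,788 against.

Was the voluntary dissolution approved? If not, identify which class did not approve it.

Not approved — the B shares did not give the required vote.

A: a majority of 6552006 is 3276004; 3,276,004 required, 3,276,004 in favor — approved.
B: 3/4 of 18065040 = 13548780; 13,548,780 required, 13,543,823 in favor — not approved.
C: 3/5 of 1806200 = 1083720; 1,083,720 required, 1,083,935 in favor — approved.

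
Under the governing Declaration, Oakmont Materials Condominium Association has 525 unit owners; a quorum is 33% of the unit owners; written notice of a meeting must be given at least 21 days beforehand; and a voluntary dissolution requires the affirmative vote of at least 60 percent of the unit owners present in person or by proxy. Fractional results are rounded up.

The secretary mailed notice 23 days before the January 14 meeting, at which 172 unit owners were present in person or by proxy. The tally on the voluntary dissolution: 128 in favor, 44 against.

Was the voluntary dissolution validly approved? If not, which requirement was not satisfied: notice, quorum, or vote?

Notice: 23 days given; 21 required. Satisfied.
Quorum: 33% of 525 = 173.25, rounded up to 174; 172 present. Not satisfied.
Vote: requires three-fifths of those present (172); 3/5 of 172 = 103.20, rounded up to 104, so 104 needed; 128 in favor. Satisfied.

Invalid — quorum requirement not satisfied.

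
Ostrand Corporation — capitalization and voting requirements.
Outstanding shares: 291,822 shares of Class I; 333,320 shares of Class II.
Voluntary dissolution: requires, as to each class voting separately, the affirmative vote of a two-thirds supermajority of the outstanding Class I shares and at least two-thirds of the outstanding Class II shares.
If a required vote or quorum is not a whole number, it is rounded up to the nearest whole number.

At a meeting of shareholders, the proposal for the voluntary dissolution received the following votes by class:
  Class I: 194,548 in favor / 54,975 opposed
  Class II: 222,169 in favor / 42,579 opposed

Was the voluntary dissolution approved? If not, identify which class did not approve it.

Class I: 2/3 of 291822 = 194548; 194,548 required, 194,548 in favor — approved.
Class II: 2/3 of 333320 = 222213.33, rounded up to 222214; 222,214 required, 222,169 in favor — not approved.

Not approved — the Class II shares did not give the required vote.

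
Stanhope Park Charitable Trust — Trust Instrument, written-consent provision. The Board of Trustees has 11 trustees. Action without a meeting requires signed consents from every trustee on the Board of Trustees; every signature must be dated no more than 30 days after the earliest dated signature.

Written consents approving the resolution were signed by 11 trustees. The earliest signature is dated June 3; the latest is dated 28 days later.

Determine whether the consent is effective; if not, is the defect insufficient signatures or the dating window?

Effective — both the signature and dating-window requirements are satisfied.

Signatures required: every one of 11 — unanimous means all 11, so 11 needed; 11 signed. Sufficient.
Dating window: the latest signature is 28 days after the earliest; the limit is 30 days. Within the window.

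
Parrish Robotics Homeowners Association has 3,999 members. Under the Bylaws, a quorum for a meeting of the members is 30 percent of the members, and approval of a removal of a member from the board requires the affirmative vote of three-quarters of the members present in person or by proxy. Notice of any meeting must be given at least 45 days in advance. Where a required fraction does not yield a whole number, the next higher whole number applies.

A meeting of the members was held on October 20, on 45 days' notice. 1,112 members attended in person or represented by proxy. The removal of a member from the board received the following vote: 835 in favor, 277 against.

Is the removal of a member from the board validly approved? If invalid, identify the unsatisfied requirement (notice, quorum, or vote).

Notice: 45 days given; 45 required. Satisfied.
Quorum: 30% of 3,999 = 1,199.70, rounded up to 1,200; 1,112 present. Not satisfied.
Vote: requires three-fourths of those present (1,112); 3/4 of 1112 = 834, so 834 needed; 835 in favor. Satisfied.

Invalid — quorum requirement not satisfied.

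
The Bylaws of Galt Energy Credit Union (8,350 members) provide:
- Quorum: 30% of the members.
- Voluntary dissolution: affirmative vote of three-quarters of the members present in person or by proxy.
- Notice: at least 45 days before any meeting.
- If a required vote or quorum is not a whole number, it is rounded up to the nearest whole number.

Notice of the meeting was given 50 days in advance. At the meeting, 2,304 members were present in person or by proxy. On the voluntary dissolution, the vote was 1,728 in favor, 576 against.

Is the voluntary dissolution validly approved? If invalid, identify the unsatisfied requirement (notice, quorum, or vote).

Invalid — quorum requirement not satisfied.

Notice: 50 days given; 45 required. Satisfied.
Quorum: 30% of 8,350 = 2,505; 2,304 present. Not satisfied.
Vote: requires three-fourths of those present (2,304); 3/4 of 2304 = 1728, so 1,728 needed; 1,728 in favor. Satisfied.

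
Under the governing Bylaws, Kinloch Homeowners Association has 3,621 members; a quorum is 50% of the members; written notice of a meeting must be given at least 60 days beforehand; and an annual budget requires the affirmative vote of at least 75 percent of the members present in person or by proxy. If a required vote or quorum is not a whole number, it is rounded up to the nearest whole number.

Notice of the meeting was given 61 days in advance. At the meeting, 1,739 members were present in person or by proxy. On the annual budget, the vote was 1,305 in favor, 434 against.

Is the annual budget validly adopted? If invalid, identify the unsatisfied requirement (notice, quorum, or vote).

Invalid — quorum requirement not satisfied.

Notice: 61 days given; 60 required. Satisfied.
Quorum: 50% of 3,621 = 1,810.50, rounded up to 1,811; 1,739 present. Not satisfied.
Vote: requires three-fourths of those present (1,739); 3/4 of 1739 = 1304.25, rounded up to 1305, so 1,305 needed; 1,305 in favor. Satisfied.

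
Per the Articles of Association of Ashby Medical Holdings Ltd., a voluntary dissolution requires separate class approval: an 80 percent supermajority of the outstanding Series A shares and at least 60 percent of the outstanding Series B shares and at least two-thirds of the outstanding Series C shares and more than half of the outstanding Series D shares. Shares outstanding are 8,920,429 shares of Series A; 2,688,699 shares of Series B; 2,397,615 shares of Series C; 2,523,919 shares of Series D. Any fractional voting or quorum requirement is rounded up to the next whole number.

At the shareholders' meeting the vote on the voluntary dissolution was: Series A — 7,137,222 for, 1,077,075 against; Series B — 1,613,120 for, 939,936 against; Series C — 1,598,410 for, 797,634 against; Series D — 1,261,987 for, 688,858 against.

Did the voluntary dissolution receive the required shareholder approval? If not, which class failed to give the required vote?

Not approved — the Series B shares did not give the required vote.

Series A: 4/5 of 8920429 = 7136343.20, rounded up to 7136344; 7,136,344 required, 7,137,222 in favor — approved.
Series B: 3/5 of 2688699 = 1613219.40, rounded up to 1613220; 1,613,220 required, 1,613,120 in favor — not approved.
Series C: 2/3 of 2397615 = 1598410; 1,598,410 required, 1,598,410 in favor — approved.
Series D: a majority of 2523919 is 1261960; 1,261,960 required, 1,261,987 in favor — approved.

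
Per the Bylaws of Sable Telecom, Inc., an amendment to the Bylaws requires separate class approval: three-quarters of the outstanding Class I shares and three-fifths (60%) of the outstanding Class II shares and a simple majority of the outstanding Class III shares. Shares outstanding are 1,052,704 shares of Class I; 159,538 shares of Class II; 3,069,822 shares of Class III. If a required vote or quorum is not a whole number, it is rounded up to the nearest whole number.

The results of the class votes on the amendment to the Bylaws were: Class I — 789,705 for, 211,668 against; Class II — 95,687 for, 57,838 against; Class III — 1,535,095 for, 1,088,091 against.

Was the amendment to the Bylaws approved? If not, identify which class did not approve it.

Class I: 3/4 of 1052704 = 789528; 789,528 required, 789,705 in favor — approved.
Class II: 3/5 of 159538 = 95722.80, rounded up to 95723; 95,723 required, 95,687 in favor — not approved.
Class III: a majority of 3069822 is 1534912; 1,534,912 required, 1,535,095 in favor — approved.

Not approved — the Class II shares did not give the required vote.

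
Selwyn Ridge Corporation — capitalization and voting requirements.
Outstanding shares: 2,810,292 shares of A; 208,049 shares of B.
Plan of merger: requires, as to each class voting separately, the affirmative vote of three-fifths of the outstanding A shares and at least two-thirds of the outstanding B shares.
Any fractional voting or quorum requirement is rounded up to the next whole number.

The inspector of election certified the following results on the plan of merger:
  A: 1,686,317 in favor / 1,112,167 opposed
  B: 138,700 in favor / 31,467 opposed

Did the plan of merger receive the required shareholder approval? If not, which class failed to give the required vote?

A: 3/5 of 2810292 = 1686175.20, rounded up to 1686176; 1,686,176 required, 1,686,317 in favor — approved.
B: 2/3 of 208049 = 138699.33, rounded up to 138700; 138,700 required, 138,700 in favor — approved.

Approved — every class gave the required vote.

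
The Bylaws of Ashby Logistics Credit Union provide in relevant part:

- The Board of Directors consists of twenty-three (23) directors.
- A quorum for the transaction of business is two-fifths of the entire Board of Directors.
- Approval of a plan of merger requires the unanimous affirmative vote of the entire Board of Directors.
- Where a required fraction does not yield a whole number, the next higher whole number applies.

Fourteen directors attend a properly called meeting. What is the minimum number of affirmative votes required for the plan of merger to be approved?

The plan of merger requires the unanimous vote of the entire Board of Directors (23).
Unanimous means all 23.
(Only 14 can vote, so the plan of merger cannot pass at this meeting, but the required vote is still 23.)

23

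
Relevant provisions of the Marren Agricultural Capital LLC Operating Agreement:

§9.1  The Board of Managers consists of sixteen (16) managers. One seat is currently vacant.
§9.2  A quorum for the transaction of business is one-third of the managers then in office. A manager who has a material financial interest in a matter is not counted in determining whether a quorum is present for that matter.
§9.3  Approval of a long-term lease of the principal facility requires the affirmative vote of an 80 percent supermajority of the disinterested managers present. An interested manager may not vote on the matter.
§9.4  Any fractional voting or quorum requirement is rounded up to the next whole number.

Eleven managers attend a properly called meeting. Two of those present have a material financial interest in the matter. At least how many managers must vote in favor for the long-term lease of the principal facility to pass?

The long-term lease of the principal facility requires four-fifths of the disinterested managers present (11 − 2 = 9).
4/5 of 9 = 7.20, rounded up to 8.

8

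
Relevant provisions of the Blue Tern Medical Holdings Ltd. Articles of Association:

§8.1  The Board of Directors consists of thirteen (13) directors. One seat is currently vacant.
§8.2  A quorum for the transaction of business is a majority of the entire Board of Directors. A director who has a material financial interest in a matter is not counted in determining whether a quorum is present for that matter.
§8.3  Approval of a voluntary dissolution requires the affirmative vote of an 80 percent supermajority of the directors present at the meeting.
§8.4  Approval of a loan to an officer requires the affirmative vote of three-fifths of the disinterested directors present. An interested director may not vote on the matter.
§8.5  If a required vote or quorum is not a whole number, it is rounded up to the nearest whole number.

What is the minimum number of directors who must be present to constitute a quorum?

A majority of 13 is 7.

7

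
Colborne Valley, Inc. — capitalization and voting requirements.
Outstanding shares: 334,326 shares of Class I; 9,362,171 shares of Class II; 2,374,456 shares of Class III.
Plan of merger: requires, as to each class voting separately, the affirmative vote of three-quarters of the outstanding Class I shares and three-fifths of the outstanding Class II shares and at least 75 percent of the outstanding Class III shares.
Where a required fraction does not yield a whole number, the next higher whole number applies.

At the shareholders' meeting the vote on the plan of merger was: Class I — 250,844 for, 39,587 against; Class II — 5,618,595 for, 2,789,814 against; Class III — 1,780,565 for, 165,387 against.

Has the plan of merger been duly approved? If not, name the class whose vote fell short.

Class I: 3/4 of 334326 = 250744.50, rounded up to 250745; 250,745 required, 250,844 in favor — approved.
Class II: 3/5 of 9362171 = 5617302.60, rounded up to 5617303; 5,617,303 required, 5,618,595 in favor — approved.
Class III: 3/4 of 2374456 = 1780842; 1,780,842 required, 1,780,565 in favor — not approved.

Not approved — the Class III shares did not give the required vote.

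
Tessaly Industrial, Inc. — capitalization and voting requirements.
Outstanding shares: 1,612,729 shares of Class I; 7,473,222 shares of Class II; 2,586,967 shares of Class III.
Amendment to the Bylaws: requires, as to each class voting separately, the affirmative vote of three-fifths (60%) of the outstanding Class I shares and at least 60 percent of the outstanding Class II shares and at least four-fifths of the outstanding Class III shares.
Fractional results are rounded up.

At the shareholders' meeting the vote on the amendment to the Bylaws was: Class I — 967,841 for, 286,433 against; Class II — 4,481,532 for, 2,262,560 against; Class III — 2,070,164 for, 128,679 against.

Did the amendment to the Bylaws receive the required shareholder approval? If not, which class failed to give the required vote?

Not approved — the Class II shares did not give the required vote.

Class I: 3/5 of 1612729 = 967637.40, rounded up to 967638; 967,638 required, 967,841 in favor — approved.
Class II: 3/5 of 7473222 = 4483933.20, rounded up to 4483934; 4,483,934 required, 4,481,532 in favor — not approved.
Class III: 4/5 of 2586967 = 2069573.60, rounded up to 2069574; 2,069,574 required, 2,070,164 in favor — approved.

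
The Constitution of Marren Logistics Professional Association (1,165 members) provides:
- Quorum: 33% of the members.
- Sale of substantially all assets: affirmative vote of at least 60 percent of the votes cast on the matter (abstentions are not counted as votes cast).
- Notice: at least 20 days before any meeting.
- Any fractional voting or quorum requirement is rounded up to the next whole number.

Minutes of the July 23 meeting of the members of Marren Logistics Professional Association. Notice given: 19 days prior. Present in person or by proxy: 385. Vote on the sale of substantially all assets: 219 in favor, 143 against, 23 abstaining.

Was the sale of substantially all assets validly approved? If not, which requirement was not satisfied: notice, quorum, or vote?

Invalid — notice requirement not satisfied.

Notice: 19 days given; 20 required. Not satisfied.
Quorum: 33% of 1,165 = 384.45, rounded up to 385; 385 present. Satisfied.
Vote: requires three-fifths of the votes cast (385 − 23 abstaining = 362); 3/5 of 362 = 217.20, rounded up to 218, so 218 needed; 219 in favor. Satisfied.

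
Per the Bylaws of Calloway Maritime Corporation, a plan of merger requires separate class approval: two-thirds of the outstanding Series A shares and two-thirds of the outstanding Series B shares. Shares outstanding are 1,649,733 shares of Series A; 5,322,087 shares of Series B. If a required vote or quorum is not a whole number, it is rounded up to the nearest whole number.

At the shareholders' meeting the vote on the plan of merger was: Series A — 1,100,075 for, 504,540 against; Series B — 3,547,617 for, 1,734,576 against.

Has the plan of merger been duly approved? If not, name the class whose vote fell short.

Not approved — the Series B shares did not give the required vote.

Series A: 2/3 of 1649733 = 1099822; 1,099,822 required, 1,100,075 in favor — approved.
Series B: 2/3 of 5322087 = 3548058; 3,548,058 required, 3,547,617 in favor — not approved.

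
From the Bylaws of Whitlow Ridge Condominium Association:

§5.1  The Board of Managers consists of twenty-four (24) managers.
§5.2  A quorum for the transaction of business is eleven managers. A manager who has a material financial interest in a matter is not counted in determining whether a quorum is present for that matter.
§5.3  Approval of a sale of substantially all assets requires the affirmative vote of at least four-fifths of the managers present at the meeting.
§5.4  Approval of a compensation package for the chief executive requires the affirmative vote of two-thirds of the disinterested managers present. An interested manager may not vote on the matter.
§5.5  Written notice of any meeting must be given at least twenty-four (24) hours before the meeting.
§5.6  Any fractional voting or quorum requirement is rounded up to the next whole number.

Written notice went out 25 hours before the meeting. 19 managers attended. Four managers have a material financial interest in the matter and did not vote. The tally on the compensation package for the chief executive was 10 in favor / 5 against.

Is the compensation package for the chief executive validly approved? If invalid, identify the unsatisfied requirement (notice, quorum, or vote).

Notice: 25 hours given; 24 required (25 ≥ 24). Satisfied.
Quorum: 19 present, but the 4 interested managers do not count, leaving 15. Quorum is 11. Satisfied.
Vote: the compensation package for the chief executive requires two-thirds of the disinterested managers present (19 − 4 = 15). 2/3 of 15 = 10, so 10 affirmative votes are needed; 10 voted in favor. Satisfied.

Valid — all requirements satisfied.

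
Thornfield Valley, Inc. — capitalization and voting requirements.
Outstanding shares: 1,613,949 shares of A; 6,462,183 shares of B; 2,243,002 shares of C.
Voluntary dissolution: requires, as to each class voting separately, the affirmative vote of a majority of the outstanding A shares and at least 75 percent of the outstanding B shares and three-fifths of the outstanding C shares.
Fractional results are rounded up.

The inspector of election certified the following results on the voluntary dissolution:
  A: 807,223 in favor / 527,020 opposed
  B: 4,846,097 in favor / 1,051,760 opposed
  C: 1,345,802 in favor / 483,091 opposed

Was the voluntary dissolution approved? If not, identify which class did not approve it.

Not approved — the B shares did not give the required vote.

A: a majority of 1613949 is 806975; 806,975 required, 807,223 in favor — approved.
B: 3/4 of 6462183 = 4846637.25, rounded up to 4846638; 4,846,638 required, 4,846,097 in favor — not approved.
C: 3/5 of 2243002 = 1345801.20, rounded up to 1345802; 1,345,802 required, 1,345,802 in favor — approved.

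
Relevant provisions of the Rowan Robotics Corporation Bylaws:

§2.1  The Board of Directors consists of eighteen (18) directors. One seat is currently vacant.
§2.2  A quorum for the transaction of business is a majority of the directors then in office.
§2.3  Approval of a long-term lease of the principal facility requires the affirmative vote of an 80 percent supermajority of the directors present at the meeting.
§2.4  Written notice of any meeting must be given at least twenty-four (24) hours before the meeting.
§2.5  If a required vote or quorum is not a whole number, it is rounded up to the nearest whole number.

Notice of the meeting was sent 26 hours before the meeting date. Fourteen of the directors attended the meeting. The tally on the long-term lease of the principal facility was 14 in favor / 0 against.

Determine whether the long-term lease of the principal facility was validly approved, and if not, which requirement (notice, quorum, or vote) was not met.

Notice: 26 hours given; 24 required (26 ≥ 24). Satisfied.
Quorum: 14 present; quorum is 9. Satisfied.
Vote: the long-term lease of the principal facility requires four-fifths of the directors present (14). 4/5 of 14 = 11.20, rounded up to 12, so 12 affirmative votes are needed; 14 voted in favor. Satisfied.

Valid — all requirements satisfied.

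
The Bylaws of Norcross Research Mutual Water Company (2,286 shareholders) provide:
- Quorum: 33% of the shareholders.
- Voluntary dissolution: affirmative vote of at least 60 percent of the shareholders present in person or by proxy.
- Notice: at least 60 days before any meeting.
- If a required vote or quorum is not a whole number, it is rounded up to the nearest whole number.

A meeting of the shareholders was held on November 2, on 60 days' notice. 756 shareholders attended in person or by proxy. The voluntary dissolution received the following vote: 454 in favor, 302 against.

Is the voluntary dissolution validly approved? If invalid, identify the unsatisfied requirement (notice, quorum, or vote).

Notice: 60 days given; 60 required. Satisfied.
Quorum: 33% of 2,286 = 754.38, rounded up to 755; 756 present. Satisfied.
Vote: requires three-fifths of those present (756); 3/5 of 756 = 453.60, rounded up to 454, so 454 needed; 454 in favor. Satisfied.

Valid — all requirements satisfied.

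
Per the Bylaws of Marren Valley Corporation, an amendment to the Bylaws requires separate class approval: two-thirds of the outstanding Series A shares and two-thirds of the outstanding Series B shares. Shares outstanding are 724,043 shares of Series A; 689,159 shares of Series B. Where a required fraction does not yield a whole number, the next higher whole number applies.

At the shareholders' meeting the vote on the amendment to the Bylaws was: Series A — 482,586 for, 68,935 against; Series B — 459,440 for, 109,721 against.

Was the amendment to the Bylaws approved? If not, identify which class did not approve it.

Series A: 2/3 of 724043 = 482695.33, rounded up to 482696; 482,696 required, 482,586 in favor — not approved.
Series B: 2/3 of 689159 = 459439.33, rounded up to 459440; 459,440 required, 459,440 in favor — approved.

Not approved — the Series A shares did not give the required vote.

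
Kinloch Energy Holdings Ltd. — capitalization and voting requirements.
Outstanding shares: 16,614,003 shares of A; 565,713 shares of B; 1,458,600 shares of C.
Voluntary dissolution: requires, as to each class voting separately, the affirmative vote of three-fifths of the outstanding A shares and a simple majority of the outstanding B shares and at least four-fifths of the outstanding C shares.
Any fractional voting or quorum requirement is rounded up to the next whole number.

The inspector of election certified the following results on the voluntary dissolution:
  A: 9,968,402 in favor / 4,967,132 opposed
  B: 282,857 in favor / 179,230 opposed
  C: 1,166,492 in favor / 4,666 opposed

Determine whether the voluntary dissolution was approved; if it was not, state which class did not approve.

Not approved — the C shares did not give the required vote.

A: 3/5 of 16614003 = 9968401.80, rounded up to 9968402; 9,968,402 required, 9,968,402 in favor — approved.
B: a majority of 565713 is 282857; 282,857 required, 282,857 in favor — approved.
C: 4/5 of 1458600 = 1166880; 1,166,880 required, 1,166,492 in favor — not approved.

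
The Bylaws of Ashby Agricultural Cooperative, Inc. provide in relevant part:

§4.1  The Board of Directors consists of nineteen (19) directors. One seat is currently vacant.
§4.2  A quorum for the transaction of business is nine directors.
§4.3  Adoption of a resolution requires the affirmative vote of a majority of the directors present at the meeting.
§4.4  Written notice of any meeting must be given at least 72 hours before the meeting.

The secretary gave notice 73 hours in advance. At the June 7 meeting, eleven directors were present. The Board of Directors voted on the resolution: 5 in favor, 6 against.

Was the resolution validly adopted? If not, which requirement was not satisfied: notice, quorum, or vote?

Notice: 73 hours given; 72 required (73 ≥ 72). Satisfied.
Quorum: 11 present; quorum is 9. Satisfied.
Vote: the resolution requires a majority of the directors present (11). A majority of 11 is 6, so 6 affirmative votes are needed; 5 voted in favor. Not satisfied.

Invalid — vote requirement not satisfied.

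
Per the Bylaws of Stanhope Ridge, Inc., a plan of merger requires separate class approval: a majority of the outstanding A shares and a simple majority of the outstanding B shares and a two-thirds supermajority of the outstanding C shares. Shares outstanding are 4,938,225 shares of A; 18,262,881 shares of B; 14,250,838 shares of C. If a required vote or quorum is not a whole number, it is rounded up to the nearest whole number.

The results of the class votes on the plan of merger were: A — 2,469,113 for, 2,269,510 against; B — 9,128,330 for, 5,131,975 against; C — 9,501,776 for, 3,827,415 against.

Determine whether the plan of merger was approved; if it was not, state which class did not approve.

A: a majority of 4938225 is 2469113; 2,469,113 required, 2,469,113 in favor — approved.
B: a majority of 18262881 is 9131441; 9,131,441 required, 9,128,330 in favor — not approved.
C: 2/3 of 14250838 = 9500558.67, rounded up to 9500559; 9,500,559 required, 9,501,776 in favor — approved.

Not approved — the B shares did not give the required vote.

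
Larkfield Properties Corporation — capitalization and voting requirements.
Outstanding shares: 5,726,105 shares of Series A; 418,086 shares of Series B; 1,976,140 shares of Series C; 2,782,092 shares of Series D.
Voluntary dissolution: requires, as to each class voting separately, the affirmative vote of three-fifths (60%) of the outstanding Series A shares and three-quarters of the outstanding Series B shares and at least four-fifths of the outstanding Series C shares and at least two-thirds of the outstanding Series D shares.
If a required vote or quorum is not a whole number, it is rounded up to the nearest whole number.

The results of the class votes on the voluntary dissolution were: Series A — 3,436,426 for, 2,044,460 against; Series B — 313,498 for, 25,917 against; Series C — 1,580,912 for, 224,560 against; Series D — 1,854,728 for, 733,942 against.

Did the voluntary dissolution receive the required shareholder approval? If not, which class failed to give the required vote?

Series A: 3/5 of 5726105 = 3435663; 3,435,663 required, 3,436,426 in favor — approved.
Series B: 3/4 of 418086 = 313564.50, rounded up to 313565; 313,565 required, 313,498 in favor — not approved.
Series C: 4/5 of 1976140 = 1580912; 1,580,912 required, 1,580,912 in favor — approved.
Series D: 2/3 of 2782092 = 1854728; 1,854,728 required, 1,854,728 in favor — approved.

Not approved — the Series B shares did not give the required vote.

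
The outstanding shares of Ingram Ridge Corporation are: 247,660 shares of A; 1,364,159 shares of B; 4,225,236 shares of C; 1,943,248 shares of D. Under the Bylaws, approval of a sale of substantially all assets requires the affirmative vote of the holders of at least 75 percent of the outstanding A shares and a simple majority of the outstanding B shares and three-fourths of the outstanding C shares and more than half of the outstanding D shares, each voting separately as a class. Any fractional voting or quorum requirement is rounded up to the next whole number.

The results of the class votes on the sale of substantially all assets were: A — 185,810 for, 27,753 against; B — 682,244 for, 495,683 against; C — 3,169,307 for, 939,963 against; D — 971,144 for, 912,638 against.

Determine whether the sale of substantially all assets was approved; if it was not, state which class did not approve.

A: 3/4 of 247660 = 185745; 185,745 required, 185,810 in favor — approved.
B: a majority of 1364159 is 682080; 682,080 required, 682,244 in favor — approved.
C: 3/4 of 4225236 = 3168927; 3,168,927 required, 3,169,307 in favor — approved.
D: a majority of 1943248 is 971625; 971,625 required, 971,144 in favor — not approved.

Not approved — the D shares did not give the required vote.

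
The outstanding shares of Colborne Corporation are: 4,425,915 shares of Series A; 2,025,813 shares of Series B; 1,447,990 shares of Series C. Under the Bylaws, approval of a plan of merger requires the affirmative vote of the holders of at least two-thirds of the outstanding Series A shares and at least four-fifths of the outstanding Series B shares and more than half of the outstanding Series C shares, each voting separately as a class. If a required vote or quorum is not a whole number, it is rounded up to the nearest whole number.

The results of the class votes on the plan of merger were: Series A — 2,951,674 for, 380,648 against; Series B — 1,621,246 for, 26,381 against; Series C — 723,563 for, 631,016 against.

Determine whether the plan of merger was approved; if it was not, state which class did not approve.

Not approved — the Series C shares did not give the required vote.

Series A: 2/3 of 4425915 = 2950610; 2,950,610 required, 2,951,674 in favor — approved.
Series B: 4/5 of 2025813 = 1620650.40, rounded up to 1620651; 1,620,651 required, 1,621,246 in favor — approved.
Series C: a majority of 1447990 is 723996; 723,996 required, 723,563 in favor — not approved.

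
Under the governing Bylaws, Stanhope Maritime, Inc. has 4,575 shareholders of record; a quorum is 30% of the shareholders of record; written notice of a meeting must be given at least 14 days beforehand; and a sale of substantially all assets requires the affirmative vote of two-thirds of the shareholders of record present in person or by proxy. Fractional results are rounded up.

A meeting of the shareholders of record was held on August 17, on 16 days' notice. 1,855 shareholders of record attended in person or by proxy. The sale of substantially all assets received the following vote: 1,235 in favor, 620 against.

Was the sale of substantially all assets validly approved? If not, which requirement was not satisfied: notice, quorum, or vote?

Notice: 16 days given; 14 required. Satisfied.
Quorum: 30% of 4,575 = 1,372.50, rounded up to 1,373; 1,855 present. Satisfied.
Vote: requires two-thirds of those present (1,855); 2/3 of 1855 = 1236.67, rounded up to 1237, so 1,237 needed; 1,235 in favor. Not satisfied.

Invalid — vote requirement not satisfied.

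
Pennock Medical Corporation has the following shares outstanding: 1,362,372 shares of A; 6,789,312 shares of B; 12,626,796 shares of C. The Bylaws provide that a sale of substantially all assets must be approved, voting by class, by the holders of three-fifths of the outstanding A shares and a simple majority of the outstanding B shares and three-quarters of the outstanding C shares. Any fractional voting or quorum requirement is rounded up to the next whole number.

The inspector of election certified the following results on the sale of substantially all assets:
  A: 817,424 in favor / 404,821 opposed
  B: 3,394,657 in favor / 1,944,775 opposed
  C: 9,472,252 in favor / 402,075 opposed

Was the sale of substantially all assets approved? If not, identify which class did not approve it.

Approved — every class gave the required vote.

A: 3/5 of 1362372 = 817423.20, rounded up to 817424; 817,424 required, 817,424 in favor — approved.
B: a majority of 6789312 is 3394657; 3,394,657 required, 3,394,657 in favor — approved.
C: 3/4 of 12626796 = 9470097; 9,470,097 required, 9,472,252 in favor — approved.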